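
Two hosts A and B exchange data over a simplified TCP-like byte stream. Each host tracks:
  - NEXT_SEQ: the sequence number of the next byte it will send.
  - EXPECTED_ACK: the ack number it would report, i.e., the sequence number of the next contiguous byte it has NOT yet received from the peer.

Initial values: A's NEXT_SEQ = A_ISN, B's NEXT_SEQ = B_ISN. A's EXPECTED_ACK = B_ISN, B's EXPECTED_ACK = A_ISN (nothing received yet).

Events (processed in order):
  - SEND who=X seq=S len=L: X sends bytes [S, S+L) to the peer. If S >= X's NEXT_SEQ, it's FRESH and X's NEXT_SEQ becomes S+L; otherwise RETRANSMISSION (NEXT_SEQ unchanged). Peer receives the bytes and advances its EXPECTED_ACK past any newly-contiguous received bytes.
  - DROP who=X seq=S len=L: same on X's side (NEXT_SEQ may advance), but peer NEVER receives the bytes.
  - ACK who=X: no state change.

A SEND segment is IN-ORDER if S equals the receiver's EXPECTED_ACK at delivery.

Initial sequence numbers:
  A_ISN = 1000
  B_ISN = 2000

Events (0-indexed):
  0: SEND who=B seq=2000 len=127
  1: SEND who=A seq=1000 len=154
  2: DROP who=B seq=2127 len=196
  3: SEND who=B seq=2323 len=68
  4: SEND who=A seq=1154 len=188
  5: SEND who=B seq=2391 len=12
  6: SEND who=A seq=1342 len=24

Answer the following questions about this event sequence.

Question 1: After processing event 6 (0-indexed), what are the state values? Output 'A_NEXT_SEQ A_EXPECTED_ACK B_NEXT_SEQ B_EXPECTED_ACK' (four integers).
After event 0: A_seq=1000 A_ack=2127 B_seq=2127 B_ack=1000
After event 1: A_seq=1154 A_ack=2127 B_seq=2127 B_ack=1154
After event 2: A_seq=1154 A_ack=2127 B_seq=2323 B_ack=1154
After event 3: A_seq=1154 A_ack=2127 B_seq=2391 B_ack=1154
After event 4: A_seq=1342 A_ack=2127 B_seq=2391 B_ack=1342
After event 5: A_seq=1342 A_ack=2127 B_seq=2403 B_ack=1342
After event 6: A_seq=1366 A_ack=2127 B_seq=2403 B_ack=1366

1366 2127 2403 1366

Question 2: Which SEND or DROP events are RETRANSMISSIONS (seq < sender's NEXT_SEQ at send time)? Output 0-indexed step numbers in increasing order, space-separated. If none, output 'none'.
Answer: none

Derivation:
Step 0: SEND seq=2000 -> fresh
Step 1: SEND seq=1000 -> fresh
Step 2: DROP seq=2127 -> fresh
Step 3: SEND seq=2323 -> fresh
Step 4: SEND seq=1154 -> fresh
Step 5: SEND seq=2391 -> fresh
Step 6: SEND seq=1342 -> fresh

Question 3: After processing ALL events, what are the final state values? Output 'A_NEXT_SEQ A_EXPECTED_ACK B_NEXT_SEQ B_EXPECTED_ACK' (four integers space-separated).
After event 0: A_seq=1000 A_ack=2127 B_seq=2127 B_ack=1000
After event 1: A_seq=1154 A_ack=2127 B_seq=2127 B_ack=1154
After event 2: A_seq=1154 A_ack=2127 B_seq=2323 B_ack=1154
After event 3: A_seq=1154 A_ack=2127 B_seq=2391 B_ack=1154
After event 4: A_seq=1342 A_ack=2127 B_seq=2391 B_ack=1342
After event 5: A_seq=1342 A_ack=2127 B_seq=2403 B_ack=1342
After event 6: A_seq=1366 A_ack=2127 B_seq=2403 B_ack=1366

Answer: 1366 2127 2403 1366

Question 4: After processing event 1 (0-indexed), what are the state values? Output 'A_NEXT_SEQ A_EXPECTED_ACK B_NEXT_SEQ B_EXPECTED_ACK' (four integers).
After event 0: A_seq=1000 A_ack=2127 B_seq=2127 B_ack=1000
After event 1: A_seq=1154 A_ack=2127 B_seq=2127 B_ack=1154

1154 2127 2127 1154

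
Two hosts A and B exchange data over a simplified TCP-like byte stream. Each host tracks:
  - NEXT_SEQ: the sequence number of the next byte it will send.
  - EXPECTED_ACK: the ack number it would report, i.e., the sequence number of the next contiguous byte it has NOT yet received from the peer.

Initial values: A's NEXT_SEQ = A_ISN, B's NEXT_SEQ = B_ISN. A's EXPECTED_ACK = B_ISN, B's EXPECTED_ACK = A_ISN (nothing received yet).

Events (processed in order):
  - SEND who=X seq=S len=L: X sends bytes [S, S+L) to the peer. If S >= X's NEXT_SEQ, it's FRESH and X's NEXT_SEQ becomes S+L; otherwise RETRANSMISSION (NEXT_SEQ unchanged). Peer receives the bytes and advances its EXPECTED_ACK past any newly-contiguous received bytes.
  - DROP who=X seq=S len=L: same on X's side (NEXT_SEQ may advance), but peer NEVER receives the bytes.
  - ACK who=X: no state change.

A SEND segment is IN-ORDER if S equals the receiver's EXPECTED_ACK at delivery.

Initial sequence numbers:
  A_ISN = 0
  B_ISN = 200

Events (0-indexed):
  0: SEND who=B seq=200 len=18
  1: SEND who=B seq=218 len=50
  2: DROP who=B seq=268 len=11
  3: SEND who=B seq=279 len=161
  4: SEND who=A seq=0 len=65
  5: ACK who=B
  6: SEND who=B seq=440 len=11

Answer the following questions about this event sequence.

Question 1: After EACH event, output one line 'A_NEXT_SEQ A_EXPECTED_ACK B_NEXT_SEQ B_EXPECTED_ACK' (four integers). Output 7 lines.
0 218 218 0
0 268 268 0
0 268 279 0
0 268 440 0
65 268 440 65
65 268 440 65
65 268 451 65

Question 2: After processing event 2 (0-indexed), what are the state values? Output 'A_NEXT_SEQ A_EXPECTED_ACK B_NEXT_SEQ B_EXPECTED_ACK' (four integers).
After event 0: A_seq=0 A_ack=218 B_seq=218 B_ack=0
After event 1: A_seq=0 A_ack=268 B_seq=268 B_ack=0
After event 2: A_seq=0 A_ack=268 B_seq=279 B_ack=0

0 268 279 0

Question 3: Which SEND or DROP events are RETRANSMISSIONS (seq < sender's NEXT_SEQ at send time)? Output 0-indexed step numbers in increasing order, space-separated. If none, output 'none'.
Answer: none

Derivation:
Step 0: SEND seq=200 -> fresh
Step 1: SEND seq=218 -> fresh
Step 2: DROP seq=268 -> fresh
Step 3: SEND seq=279 -> fresh
Step 4: SEND seq=0 -> fresh
Step 6: SEND seq=440 -> fresh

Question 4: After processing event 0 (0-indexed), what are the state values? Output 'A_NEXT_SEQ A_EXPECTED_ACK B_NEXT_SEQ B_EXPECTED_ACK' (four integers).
After event 0: A_seq=0 A_ack=218 B_seq=218 B_ack=0

0 218 218 0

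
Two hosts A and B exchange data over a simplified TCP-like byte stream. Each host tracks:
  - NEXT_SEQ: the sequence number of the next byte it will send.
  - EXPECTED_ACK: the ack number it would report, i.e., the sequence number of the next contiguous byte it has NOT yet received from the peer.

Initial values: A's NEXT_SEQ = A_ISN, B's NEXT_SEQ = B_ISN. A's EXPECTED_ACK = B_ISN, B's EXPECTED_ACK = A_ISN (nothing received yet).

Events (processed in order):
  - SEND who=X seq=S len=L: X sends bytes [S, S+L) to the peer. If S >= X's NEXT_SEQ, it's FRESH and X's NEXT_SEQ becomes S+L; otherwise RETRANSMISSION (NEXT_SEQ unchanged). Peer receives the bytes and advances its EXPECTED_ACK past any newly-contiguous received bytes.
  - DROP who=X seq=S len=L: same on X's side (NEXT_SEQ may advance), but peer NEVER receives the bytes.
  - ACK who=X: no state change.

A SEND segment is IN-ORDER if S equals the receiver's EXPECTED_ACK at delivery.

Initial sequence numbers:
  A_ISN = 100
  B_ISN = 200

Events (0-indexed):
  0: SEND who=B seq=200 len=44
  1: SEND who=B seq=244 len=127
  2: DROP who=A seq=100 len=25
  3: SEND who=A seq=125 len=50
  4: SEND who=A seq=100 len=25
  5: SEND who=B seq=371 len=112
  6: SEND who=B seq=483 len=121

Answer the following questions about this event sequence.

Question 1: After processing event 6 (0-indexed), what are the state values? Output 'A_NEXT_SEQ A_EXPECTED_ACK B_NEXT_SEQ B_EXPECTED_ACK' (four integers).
After event 0: A_seq=100 A_ack=244 B_seq=244 B_ack=100
After event 1: A_seq=100 A_ack=371 B_seq=371 B_ack=100
After event 2: A_seq=125 A_ack=371 B_seq=371 B_ack=100
After event 3: A_seq=175 A_ack=371 B_seq=371 B_ack=100
After event 4: A_seq=175 A_ack=371 B_seq=371 B_ack=175
After event 5: A_seq=175 A_ack=483 B_seq=483 B_ack=175
After event 6: A_seq=175 A_ack=604 B_seq=604 B_ack=175

175 604 604 175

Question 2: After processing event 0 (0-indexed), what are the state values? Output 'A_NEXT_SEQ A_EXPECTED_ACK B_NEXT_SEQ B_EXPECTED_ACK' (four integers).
After event 0: A_seq=100 A_ack=244 B_seq=244 B_ack=100

100 244 244 100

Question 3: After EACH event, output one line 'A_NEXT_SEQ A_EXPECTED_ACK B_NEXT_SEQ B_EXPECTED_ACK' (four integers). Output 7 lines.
100 244 244 100
100 371 371 100
125 371 371 100
175 371 371 100
175 371 371 175
175 483 483 175
175 604 604 175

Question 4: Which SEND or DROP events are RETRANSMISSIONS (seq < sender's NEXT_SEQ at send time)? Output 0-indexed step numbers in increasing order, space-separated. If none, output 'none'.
Answer: 4

Derivation:
Step 0: SEND seq=200 -> fresh
Step 1: SEND seq=244 -> fresh
Step 2: DROP seq=100 -> fresh
Step 3: SEND seq=125 -> fresh
Step 4: SEND seq=100 -> retransmit
Step 5: SEND seq=371 -> fresh
Step 6: SEND seq=483 -> fresh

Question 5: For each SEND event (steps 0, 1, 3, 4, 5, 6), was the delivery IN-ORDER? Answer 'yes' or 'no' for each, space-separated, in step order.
Step 0: SEND seq=200 -> in-order
Step 1: SEND seq=244 -> in-order
Step 3: SEND seq=125 -> out-of-order
Step 4: SEND seq=100 -> in-order
Step 5: SEND seq=371 -> in-order
Step 6: SEND seq=483 -> in-order

Answer: yes yes no yes yes yes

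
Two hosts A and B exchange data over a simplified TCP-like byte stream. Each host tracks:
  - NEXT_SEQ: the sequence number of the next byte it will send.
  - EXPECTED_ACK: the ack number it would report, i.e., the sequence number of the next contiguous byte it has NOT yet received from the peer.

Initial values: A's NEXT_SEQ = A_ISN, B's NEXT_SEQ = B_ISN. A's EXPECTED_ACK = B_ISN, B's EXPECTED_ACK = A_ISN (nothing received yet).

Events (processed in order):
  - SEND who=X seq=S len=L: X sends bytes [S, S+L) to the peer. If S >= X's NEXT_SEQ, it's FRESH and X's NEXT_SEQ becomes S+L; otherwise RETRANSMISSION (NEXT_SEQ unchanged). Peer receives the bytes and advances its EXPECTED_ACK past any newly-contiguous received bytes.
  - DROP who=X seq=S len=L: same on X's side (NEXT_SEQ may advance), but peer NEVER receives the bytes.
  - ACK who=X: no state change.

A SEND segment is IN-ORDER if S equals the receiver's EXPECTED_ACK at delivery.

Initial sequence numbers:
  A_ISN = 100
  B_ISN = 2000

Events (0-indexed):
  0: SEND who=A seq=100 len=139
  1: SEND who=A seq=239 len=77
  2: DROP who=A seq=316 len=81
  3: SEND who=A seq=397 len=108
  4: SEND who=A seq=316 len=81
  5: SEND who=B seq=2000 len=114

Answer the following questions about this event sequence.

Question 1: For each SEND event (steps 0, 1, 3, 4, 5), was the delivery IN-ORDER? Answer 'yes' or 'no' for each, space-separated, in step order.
Step 0: SEND seq=100 -> in-order
Step 1: SEND seq=239 -> in-order
Step 3: SEND seq=397 -> out-of-order
Step 4: SEND seq=316 -> in-order
Step 5: SEND seq=2000 -> in-order

Answer: yes yes no yes yes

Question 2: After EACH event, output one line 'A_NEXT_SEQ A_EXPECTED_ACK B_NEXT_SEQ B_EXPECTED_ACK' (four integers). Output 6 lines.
239 2000 2000 239
316 2000 2000 316
397 2000 2000 316
505 2000 2000 316
505 2000 2000 505
505 2114 2114 505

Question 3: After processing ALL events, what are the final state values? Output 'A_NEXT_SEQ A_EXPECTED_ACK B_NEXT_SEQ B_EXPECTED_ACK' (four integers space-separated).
After event 0: A_seq=239 A_ack=2000 B_seq=2000 B_ack=239
After event 1: A_seq=316 A_ack=2000 B_seq=2000 B_ack=316
After event 2: A_seq=397 A_ack=2000 B_seq=2000 B_ack=316
After event 3: A_seq=505 A_ack=2000 B_seq=2000 B_ack=316
After event 4: A_seq=505 A_ack=2000 B_seq=2000 B_ack=505
After event 5: A_seq=505 A_ack=2114 B_seq=2114 B_ack=505

Answer: 505 2114 2114 505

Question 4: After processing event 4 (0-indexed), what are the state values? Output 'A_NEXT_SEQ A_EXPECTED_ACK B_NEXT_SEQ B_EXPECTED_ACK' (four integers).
After event 0: A_seq=239 A_ack=2000 B_seq=2000 B_ack=239
After event 1: A_seq=316 A_ack=2000 B_seq=2000 B_ack=316
After event 2: A_seq=397 A_ack=2000 B_seq=2000 B_ack=316
After event 3: A_seq=505 A_ack=2000 B_seq=2000 B_ack=316
After event 4: A_seq=505 A_ack=2000 B_seq=2000 B_ack=505

505 2000 2000 505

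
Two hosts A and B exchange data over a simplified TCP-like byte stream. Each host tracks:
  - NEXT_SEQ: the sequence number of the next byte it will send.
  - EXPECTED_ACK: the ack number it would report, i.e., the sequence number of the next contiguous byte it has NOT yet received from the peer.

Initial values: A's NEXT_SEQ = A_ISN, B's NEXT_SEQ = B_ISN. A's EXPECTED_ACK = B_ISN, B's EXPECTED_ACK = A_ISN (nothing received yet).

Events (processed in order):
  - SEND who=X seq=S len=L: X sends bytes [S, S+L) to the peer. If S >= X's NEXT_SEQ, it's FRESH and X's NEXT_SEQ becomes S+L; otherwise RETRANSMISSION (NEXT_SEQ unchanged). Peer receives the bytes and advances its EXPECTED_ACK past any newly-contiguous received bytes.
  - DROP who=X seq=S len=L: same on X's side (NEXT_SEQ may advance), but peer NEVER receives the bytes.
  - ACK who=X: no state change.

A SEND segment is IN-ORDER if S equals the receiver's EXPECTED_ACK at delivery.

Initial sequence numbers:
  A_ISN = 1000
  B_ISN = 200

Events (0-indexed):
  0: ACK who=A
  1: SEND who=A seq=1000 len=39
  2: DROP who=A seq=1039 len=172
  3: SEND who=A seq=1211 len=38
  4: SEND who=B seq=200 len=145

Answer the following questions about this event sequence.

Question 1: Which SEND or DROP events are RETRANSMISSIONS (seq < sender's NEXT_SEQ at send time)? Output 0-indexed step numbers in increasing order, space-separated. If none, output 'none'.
Answer: none

Derivation:
Step 1: SEND seq=1000 -> fresh
Step 2: DROP seq=1039 -> fresh
Step 3: SEND seq=1211 -> fresh
Step 4: SEND seq=200 -> fresh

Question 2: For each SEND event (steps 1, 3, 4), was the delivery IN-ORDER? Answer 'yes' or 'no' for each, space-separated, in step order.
Answer: yes no yes

Derivation:
Step 1: SEND seq=1000 -> in-order
Step 3: SEND seq=1211 -> out-of-order
Step 4: SEND seq=200 -> in-order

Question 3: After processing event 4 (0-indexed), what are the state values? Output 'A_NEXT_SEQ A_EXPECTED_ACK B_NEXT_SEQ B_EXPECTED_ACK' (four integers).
After event 0: A_seq=1000 A_ack=200 B_seq=200 B_ack=1000
After event 1: A_seq=1039 A_ack=200 B_seq=200 B_ack=1039
After event 2: A_seq=1211 A_ack=200 B_seq=200 B_ack=1039
After event 3: A_seq=1249 A_ack=200 B_seq=200 B_ack=1039
After event 4: A_seq=1249 A_ack=345 B_seq=345 B_ack=1039

1249 345 345 1039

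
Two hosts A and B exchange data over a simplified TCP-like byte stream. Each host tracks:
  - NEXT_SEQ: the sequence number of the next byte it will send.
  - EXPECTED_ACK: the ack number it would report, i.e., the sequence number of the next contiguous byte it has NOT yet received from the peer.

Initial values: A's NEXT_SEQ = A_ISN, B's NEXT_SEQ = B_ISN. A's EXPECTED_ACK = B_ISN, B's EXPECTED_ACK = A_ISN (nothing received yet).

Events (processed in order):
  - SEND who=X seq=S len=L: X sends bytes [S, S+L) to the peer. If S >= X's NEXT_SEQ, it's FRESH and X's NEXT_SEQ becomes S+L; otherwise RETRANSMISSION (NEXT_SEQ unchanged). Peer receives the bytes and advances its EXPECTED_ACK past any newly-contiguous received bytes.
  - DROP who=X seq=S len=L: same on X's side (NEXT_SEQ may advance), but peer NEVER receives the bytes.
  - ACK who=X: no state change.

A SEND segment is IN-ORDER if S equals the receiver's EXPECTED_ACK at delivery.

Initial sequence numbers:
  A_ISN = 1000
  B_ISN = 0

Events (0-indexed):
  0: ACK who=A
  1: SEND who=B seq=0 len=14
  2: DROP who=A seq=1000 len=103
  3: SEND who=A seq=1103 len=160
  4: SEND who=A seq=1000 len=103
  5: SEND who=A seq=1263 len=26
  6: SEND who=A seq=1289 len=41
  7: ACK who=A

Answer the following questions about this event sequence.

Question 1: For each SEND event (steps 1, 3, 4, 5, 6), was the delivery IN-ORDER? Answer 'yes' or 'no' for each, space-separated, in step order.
Step 1: SEND seq=0 -> in-order
Step 3: SEND seq=1103 -> out-of-order
Step 4: SEND seq=1000 -> in-order
Step 5: SEND seq=1263 -> in-order
Step 6: SEND seq=1289 -> in-order

Answer: yes no yes yes yes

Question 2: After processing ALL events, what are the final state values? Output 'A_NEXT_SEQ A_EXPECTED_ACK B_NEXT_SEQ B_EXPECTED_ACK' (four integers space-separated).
After event 0: A_seq=1000 A_ack=0 B_seq=0 B_ack=1000
After event 1: A_seq=1000 A_ack=14 B_seq=14 B_ack=1000
After event 2: A_seq=1103 A_ack=14 B_seq=14 B_ack=1000
After event 3: A_seq=1263 A_ack=14 B_seq=14 B_ack=1000
After event 4: A_seq=1263 A_ack=14 B_seq=14 B_ack=1263
After event 5: A_seq=1289 A_ack=14 B_seq=14 B_ack=1289
After event 6: A_seq=1330 A_ack=14 B_seq=14 B_ack=1330
After event 7: A_seq=1330 A_ack=14 B_seq=14 B_ack=1330

Answer: 1330 14 14 1330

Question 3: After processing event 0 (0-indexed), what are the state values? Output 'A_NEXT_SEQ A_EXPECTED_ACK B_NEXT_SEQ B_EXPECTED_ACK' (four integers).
After event 0: A_seq=1000 A_ack=0 B_seq=0 B_ack=1000

1000 0 0 1000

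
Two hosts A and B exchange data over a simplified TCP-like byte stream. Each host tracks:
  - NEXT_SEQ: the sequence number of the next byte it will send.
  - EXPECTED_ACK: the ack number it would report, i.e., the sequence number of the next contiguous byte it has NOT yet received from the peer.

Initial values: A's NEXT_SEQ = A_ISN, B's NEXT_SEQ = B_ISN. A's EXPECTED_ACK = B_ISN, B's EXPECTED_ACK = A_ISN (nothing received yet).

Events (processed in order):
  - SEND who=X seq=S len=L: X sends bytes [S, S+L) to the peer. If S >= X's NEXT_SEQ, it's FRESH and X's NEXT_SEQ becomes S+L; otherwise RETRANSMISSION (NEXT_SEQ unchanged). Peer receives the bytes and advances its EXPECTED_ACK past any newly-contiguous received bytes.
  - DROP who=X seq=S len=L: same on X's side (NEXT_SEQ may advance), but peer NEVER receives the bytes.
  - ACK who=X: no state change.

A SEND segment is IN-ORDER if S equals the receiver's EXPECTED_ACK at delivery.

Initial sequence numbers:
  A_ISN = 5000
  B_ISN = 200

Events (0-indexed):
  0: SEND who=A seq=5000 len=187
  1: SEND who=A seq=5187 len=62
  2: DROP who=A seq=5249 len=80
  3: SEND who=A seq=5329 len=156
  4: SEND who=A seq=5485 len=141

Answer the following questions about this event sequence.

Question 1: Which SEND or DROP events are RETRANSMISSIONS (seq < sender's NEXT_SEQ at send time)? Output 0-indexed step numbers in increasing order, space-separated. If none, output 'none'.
Answer: none

Derivation:
Step 0: SEND seq=5000 -> fresh
Step 1: SEND seq=5187 -> fresh
Step 2: DROP seq=5249 -> fresh
Step 3: SEND seq=5329 -> fresh
Step 4: SEND seq=5485 -> fresh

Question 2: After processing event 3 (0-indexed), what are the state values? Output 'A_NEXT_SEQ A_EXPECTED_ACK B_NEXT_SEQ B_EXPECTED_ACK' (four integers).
After event 0: A_seq=5187 A_ack=200 B_seq=200 B_ack=5187
After event 1: A_seq=5249 A_ack=200 B_seq=200 B_ack=5249
After event 2: A_seq=5329 A_ack=200 B_seq=200 B_ack=5249
After event 3: A_seq=5485 A_ack=200 B_seq=200 B_ack=5249

5485 200 200 5249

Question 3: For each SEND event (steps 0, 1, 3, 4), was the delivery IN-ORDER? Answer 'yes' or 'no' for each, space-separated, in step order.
Answer: yes yes no no

Derivation:
Step 0: SEND seq=5000 -> in-order
Step 1: SEND seq=5187 -> in-order
Step 3: SEND seq=5329 -> out-of-order
Step 4: SEND seq=5485 -> out-of-order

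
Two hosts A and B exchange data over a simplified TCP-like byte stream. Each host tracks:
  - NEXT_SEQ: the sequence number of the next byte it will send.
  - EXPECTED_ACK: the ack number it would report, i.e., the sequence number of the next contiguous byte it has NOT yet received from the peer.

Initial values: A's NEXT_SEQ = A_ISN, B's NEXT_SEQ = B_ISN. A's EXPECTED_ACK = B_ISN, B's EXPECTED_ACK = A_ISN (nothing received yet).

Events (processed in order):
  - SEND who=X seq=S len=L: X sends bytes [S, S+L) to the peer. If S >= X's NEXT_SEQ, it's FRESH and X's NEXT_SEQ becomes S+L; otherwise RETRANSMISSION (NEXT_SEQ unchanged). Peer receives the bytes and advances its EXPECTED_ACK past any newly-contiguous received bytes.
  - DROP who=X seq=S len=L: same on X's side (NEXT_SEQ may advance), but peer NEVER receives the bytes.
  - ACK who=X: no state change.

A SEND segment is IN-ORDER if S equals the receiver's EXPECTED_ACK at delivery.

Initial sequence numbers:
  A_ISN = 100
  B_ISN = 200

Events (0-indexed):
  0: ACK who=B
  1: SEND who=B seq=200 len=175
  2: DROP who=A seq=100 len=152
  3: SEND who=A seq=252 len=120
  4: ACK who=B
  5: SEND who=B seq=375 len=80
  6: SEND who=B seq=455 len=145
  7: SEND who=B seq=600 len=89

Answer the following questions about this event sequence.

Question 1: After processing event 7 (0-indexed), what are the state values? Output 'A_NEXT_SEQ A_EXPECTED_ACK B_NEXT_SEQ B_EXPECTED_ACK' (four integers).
After event 0: A_seq=100 A_ack=200 B_seq=200 B_ack=100
After event 1: A_seq=100 A_ack=375 B_seq=375 B_ack=100
After event 2: A_seq=252 A_ack=375 B_seq=375 B_ack=100
After event 3: A_seq=372 A_ack=375 B_seq=375 B_ack=100
After event 4: A_seq=372 A_ack=375 B_seq=375 B_ack=100
After event 5: A_seq=372 A_ack=455 B_seq=455 B_ack=100
After event 6: A_seq=372 A_ack=600 B_seq=600 B_ack=100
After event 7: A_seq=372 A_ack=689 B_seq=689 B_ack=100

372 689 689 100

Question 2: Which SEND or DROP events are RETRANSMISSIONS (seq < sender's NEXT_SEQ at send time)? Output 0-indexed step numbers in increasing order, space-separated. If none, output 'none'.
Step 1: SEND seq=200 -> fresh
Step 2: DROP seq=100 -> fresh
Step 3: SEND seq=252 -> fresh
Step 5: SEND seq=375 -> fresh
Step 6: SEND seq=455 -> fresh
Step 7: SEND seq=600 -> fresh

Answer: none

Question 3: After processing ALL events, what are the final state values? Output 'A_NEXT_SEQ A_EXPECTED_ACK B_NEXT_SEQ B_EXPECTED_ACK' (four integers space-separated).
After event 0: A_seq=100 A_ack=200 B_seq=200 B_ack=100
After event 1: A_seq=100 A_ack=375 B_seq=375 B_ack=100
After event 2: A_seq=252 A_ack=375 B_seq=375 B_ack=100
After event 3: A_seq=372 A_ack=375 B_seq=375 B_ack=100
After event 4: A_seq=372 A_ack=375 B_seq=375 B_ack=100
After event 5: A_seq=372 A_ack=455 B_seq=455 B_ack=100
After event 6: A_seq=372 A_ack=600 B_seq=600 B_ack=100
After event 7: A_seq=372 A_ack=689 B_seq=689 B_ack=100

Answer: 372 689 689 100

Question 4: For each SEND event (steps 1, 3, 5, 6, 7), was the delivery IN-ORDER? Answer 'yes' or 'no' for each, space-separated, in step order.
Step 1: SEND seq=200 -> in-order
Step 3: SEND seq=252 -> out-of-order
Step 5: SEND seq=375 -> in-order
Step 6: SEND seq=455 -> in-order
Step 7: SEND seq=600 -> in-order

Answer: yes no yes yes yes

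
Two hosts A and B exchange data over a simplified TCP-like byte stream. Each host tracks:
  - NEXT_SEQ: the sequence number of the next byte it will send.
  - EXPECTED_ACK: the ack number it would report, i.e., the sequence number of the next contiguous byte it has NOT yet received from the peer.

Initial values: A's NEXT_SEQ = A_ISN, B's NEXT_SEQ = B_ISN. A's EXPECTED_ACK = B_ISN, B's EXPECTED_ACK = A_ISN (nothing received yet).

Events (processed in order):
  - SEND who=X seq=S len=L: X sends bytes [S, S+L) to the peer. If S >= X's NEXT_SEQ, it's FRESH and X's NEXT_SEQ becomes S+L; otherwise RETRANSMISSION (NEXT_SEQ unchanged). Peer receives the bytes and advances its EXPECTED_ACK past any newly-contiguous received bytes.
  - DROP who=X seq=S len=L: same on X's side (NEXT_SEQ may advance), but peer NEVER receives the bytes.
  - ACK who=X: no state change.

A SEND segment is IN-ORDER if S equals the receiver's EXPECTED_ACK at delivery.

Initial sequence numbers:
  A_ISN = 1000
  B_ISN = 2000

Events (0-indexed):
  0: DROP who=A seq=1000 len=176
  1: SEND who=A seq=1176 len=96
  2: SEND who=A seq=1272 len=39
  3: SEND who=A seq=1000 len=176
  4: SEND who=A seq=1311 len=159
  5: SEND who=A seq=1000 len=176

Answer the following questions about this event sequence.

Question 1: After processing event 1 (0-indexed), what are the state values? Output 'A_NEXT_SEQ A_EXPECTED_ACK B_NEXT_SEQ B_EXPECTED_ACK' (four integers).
After event 0: A_seq=1176 A_ack=2000 B_seq=2000 B_ack=1000
After event 1: A_seq=1272 A_ack=2000 B_seq=2000 B_ack=1000

1272 2000 2000 1000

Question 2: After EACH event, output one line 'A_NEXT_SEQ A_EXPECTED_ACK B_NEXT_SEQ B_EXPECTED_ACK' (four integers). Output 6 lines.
1176 2000 2000 1000
1272 2000 2000 1000
1311 2000 2000 1000
1311 2000 2000 1311
1470 2000 2000 1470
1470 2000 2000 1470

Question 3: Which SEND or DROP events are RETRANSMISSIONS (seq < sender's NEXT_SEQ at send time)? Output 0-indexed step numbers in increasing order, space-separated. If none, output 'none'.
Answer: 3 5

Derivation:
Step 0: DROP seq=1000 -> fresh
Step 1: SEND seq=1176 -> fresh
Step 2: SEND seq=1272 -> fresh
Step 3: SEND seq=1000 -> retransmit
Step 4: SEND seq=1311 -> fresh
Step 5: SEND seq=1000 -> retransmit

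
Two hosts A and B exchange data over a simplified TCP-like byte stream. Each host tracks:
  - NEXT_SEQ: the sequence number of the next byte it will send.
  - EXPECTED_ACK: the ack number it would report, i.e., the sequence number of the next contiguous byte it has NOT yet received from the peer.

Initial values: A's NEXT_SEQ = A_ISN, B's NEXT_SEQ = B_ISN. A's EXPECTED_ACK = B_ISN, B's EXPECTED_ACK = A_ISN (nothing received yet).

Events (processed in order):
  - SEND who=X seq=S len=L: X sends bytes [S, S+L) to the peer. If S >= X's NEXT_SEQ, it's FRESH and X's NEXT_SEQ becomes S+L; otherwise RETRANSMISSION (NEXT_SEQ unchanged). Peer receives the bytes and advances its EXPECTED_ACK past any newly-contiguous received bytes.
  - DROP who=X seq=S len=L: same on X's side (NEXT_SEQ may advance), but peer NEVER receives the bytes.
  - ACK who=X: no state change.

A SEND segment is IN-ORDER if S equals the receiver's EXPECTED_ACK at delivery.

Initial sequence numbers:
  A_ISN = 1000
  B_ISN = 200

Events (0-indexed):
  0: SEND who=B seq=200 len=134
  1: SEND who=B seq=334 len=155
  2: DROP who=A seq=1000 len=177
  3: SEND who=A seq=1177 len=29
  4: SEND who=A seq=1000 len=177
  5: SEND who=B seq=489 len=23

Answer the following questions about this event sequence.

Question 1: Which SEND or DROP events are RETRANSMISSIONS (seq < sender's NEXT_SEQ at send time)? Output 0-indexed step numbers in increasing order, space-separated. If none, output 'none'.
Step 0: SEND seq=200 -> fresh
Step 1: SEND seq=334 -> fresh
Step 2: DROP seq=1000 -> fresh
Step 3: SEND seq=1177 -> fresh
Step 4: SEND seq=1000 -> retransmit
Step 5: SEND seq=489 -> fresh

Answer: 4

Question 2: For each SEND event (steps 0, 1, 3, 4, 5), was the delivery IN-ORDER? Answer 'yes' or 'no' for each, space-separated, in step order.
Step 0: SEND seq=200 -> in-order
Step 1: SEND seq=334 -> in-order
Step 3: SEND seq=1177 -> out-of-order
Step 4: SEND seq=1000 -> in-order
Step 5: SEND seq=489 -> in-order

Answer: yes yes no yes yes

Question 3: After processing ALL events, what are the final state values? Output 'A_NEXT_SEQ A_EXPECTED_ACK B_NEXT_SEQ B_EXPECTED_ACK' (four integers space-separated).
Answer: 1206 512 512 1206

Derivation:
After event 0: A_seq=1000 A_ack=334 B_seq=334 B_ack=1000
After event 1: A_seq=1000 A_ack=489 B_seq=489 B_ack=1000
After event 2: A_seq=1177 A_ack=489 B_seq=489 B_ack=1000
After event 3: A_seq=1206 A_ack=489 B_seq=489 B_ack=1000
After event 4: A_seq=1206 A_ack=489 B_seq=489 B_ack=1206
After event 5: A_seq=1206 A_ack=512 B_seq=512 B_ack=1206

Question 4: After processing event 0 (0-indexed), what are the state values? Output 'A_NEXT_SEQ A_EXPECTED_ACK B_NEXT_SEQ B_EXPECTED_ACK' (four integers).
After event 0: A_seq=1000 A_ack=334 B_seq=334 B_ack=1000

1000 334 334 1000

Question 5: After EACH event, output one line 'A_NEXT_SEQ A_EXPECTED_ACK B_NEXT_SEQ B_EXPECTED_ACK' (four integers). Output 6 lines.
1000 334 334 1000
1000 489 489 1000
1177 489 489 1000
1206 489 489 1000
1206 489 489 1206
1206 512 512 1206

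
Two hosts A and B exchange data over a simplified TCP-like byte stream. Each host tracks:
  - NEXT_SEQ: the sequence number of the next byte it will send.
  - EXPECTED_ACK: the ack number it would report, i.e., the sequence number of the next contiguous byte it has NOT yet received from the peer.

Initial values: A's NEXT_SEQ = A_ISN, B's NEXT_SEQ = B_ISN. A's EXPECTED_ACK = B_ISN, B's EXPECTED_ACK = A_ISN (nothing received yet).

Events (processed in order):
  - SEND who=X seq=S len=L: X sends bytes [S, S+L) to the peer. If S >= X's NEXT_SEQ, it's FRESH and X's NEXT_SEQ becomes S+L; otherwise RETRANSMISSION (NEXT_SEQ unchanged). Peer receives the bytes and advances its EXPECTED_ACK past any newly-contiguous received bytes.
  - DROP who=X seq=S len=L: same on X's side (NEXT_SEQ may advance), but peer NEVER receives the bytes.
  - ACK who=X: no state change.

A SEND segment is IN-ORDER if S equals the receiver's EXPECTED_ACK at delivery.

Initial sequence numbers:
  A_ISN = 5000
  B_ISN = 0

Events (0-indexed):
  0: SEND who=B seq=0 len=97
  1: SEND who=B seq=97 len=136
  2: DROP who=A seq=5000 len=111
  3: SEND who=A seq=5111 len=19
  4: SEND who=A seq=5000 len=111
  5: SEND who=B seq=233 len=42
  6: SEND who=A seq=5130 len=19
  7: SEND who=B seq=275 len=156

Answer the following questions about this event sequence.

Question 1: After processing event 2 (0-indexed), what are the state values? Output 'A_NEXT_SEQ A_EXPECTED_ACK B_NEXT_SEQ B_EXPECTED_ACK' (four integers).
After event 0: A_seq=5000 A_ack=97 B_seq=97 B_ack=5000
After event 1: A_seq=5000 A_ack=233 B_seq=233 B_ack=5000
After event 2: A_seq=5111 A_ack=233 B_seq=233 B_ack=5000

5111 233 233 5000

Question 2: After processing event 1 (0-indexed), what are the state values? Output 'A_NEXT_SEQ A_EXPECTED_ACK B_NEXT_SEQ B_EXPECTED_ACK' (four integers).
After event 0: A_seq=5000 A_ack=97 B_seq=97 B_ack=5000
After event 1: A_seq=5000 A_ack=233 B_seq=233 B_ack=5000

5000 233 233 5000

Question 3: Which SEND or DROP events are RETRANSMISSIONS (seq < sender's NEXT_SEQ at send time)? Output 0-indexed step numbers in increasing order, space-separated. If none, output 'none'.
Answer: 4

Derivation:
Step 0: SEND seq=0 -> fresh
Step 1: SEND seq=97 -> fresh
Step 2: DROP seq=5000 -> fresh
Step 3: SEND seq=5111 -> fresh
Step 4: SEND seq=5000 -> retransmit
Step 5: SEND seq=233 -> fresh
Step 6: SEND seq=5130 -> fresh
Step 7: SEND seq=275 -> fresh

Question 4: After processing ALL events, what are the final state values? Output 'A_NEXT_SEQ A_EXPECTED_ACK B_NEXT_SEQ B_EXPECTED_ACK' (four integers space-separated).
Answer: 5149 431 431 5149

Derivation:
After event 0: A_seq=5000 A_ack=97 B_seq=97 B_ack=5000
After event 1: A_seq=5000 A_ack=233 B_seq=233 B_ack=5000
After event 2: A_seq=5111 A_ack=233 B_seq=233 B_ack=5000
After event 3: A_seq=5130 A_ack=233 B_seq=233 B_ack=5000
After event 4: A_seq=5130 A_ack=233 B_seq=233 B_ack=5130
After event 5: A_seq=5130 A_ack=275 B_seq=275 B_ack=5130
After event 6: A_seq=5149 A_ack=275 B_seq=275 B_ack=5149
After event 7: A_seq=5149 A_ack=431 B_seq=431 B_ack=5149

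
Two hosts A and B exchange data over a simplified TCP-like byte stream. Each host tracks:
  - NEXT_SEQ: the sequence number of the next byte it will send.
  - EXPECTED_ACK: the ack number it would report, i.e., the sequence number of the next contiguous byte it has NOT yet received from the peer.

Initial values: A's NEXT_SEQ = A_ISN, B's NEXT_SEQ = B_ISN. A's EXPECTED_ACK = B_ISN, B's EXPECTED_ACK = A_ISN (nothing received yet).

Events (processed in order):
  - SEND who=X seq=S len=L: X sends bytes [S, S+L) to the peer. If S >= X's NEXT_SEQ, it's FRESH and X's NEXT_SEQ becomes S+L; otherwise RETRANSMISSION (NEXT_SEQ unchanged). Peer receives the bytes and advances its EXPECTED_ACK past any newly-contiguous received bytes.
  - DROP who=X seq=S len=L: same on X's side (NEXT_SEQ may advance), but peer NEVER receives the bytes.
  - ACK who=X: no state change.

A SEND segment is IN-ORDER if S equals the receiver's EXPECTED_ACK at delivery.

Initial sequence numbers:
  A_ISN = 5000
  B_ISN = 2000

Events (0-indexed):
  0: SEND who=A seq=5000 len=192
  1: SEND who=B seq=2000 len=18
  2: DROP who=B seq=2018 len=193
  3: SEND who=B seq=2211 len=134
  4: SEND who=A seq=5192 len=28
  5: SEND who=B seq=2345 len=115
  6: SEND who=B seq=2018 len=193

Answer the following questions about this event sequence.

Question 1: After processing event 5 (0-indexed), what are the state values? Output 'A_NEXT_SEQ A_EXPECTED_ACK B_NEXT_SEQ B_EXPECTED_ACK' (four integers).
After event 0: A_seq=5192 A_ack=2000 B_seq=2000 B_ack=5192
After event 1: A_seq=5192 A_ack=2018 B_seq=2018 B_ack=5192
After event 2: A_seq=5192 A_ack=2018 B_seq=2211 B_ack=5192
After event 3: A_seq=5192 A_ack=2018 B_seq=2345 B_ack=5192
After event 4: A_seq=5220 A_ack=2018 B_seq=2345 B_ack=5220
After event 5: A_seq=5220 A_ack=2018 B_seq=2460 B_ack=5220

5220 2018 2460 5220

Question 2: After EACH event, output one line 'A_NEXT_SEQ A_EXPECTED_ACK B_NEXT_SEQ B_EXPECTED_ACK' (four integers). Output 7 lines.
5192 2000 2000 5192
5192 2018 2018 5192
5192 2018 2211 5192
5192 2018 2345 5192
5220 2018 2345 5220
5220 2018 2460 5220
5220 2460 2460 5220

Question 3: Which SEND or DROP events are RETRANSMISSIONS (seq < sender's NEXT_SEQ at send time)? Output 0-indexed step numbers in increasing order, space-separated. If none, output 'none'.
Answer: 6

Derivation:
Step 0: SEND seq=5000 -> fresh
Step 1: SEND seq=2000 -> fresh
Step 2: DROP seq=2018 -> fresh
Step 3: SEND seq=2211 -> fresh
Step 4: SEND seq=5192 -> fresh
Step 5: SEND seq=2345 -> fresh
Step 6: SEND seq=2018 -> retransmit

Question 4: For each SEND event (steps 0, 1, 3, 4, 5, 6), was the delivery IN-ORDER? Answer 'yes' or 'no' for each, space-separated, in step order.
Step 0: SEND seq=5000 -> in-order
Step 1: SEND seq=2000 -> in-order
Step 3: SEND seq=2211 -> out-of-order
Step 4: SEND seq=5192 -> in-order
Step 5: SEND seq=2345 -> out-of-order
Step 6: SEND seq=2018 -> in-order

Answer: yes yes no yes no yes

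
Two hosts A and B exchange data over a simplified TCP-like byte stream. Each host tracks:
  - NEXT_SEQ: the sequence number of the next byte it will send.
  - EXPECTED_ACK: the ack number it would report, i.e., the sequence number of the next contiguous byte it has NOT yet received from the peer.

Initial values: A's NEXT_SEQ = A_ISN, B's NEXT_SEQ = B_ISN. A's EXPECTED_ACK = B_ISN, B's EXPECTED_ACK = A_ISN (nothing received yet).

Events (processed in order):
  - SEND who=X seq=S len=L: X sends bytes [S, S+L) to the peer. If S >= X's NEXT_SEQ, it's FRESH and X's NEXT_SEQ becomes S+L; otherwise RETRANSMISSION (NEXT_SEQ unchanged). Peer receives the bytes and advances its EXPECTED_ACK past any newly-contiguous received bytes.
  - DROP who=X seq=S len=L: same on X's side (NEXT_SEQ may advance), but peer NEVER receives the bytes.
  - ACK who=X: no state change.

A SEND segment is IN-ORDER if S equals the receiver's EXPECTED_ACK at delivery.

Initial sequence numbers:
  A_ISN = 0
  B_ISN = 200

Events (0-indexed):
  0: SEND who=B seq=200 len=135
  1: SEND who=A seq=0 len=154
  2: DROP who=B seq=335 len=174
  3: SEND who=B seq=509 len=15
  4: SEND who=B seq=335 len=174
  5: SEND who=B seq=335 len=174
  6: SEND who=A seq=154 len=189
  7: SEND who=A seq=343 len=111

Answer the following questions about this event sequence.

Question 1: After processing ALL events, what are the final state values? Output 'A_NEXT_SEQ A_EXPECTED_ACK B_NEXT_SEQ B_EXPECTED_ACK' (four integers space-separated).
Answer: 454 524 524 454

Derivation:
After event 0: A_seq=0 A_ack=335 B_seq=335 B_ack=0
After event 1: A_seq=154 A_ack=335 B_seq=335 B_ack=154
After event 2: A_seq=154 A_ack=335 B_seq=509 B_ack=154
After event 3: A_seq=154 A_ack=335 B_seq=524 B_ack=154
After event 4: A_seq=154 A_ack=524 B_seq=524 B_ack=154
After event 5: A_seq=154 A_ack=524 B_seq=524 B_ack=154
After event 6: A_seq=343 A_ack=524 B_seq=524 B_ack=343
After event 7: A_seq=454 A_ack=524 B_seq=524 B_ack=454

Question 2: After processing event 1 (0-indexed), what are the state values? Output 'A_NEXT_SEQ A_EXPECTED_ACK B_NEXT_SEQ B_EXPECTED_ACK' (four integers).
After event 0: A_seq=0 A_ack=335 B_seq=335 B_ack=0
After event 1: A_seq=154 A_ack=335 B_seq=335 B_ack=154

154 335 335 154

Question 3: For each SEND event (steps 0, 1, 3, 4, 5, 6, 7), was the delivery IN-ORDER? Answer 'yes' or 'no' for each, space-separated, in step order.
Answer: yes yes no yes no yes yes

Derivation:
Step 0: SEND seq=200 -> in-order
Step 1: SEND seq=0 -> in-order
Step 3: SEND seq=509 -> out-of-order
Step 4: SEND seq=335 -> in-order
Step 5: SEND seq=335 -> out-of-order
Step 6: SEND seq=154 -> in-order
Step 7: SEND seq=343 -> in-order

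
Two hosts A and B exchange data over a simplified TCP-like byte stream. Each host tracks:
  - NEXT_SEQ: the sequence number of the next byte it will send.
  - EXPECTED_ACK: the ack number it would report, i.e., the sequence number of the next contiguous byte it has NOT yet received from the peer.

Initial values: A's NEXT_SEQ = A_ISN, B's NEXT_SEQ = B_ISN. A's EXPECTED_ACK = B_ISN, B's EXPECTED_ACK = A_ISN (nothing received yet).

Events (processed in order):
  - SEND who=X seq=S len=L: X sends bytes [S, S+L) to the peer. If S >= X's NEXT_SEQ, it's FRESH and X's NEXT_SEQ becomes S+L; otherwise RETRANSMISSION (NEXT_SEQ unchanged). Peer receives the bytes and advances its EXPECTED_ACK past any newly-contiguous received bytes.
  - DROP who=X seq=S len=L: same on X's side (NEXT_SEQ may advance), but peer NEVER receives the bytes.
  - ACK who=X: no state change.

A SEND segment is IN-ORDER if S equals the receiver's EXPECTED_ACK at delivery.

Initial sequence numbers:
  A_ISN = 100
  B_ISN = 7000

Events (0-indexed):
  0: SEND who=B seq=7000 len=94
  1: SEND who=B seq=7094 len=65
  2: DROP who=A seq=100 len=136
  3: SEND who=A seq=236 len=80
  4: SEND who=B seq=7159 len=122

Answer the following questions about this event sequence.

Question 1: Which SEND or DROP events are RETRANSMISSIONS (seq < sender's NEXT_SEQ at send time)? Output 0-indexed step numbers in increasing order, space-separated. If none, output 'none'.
Answer: none

Derivation:
Step 0: SEND seq=7000 -> fresh
Step 1: SEND seq=7094 -> fresh
Step 2: DROP seq=100 -> fresh
Step 3: SEND seq=236 -> fresh
Step 4: SEND seq=7159 -> fresh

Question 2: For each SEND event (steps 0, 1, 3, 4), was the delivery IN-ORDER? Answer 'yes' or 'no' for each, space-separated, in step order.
Answer: yes yes no yes

Derivation:
Step 0: SEND seq=7000 -> in-order
Step 1: SEND seq=7094 -> in-order
Step 3: SEND seq=236 -> out-of-order
Step 4: SEND seq=7159 -> in-order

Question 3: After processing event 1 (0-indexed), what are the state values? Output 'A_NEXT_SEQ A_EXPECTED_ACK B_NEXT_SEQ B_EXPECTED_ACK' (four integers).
After event 0: A_seq=100 A_ack=7094 B_seq=7094 B_ack=100
After event 1: A_seq=100 A_ack=7159 B_seq=7159 B_ack=100

100 7159 7159 100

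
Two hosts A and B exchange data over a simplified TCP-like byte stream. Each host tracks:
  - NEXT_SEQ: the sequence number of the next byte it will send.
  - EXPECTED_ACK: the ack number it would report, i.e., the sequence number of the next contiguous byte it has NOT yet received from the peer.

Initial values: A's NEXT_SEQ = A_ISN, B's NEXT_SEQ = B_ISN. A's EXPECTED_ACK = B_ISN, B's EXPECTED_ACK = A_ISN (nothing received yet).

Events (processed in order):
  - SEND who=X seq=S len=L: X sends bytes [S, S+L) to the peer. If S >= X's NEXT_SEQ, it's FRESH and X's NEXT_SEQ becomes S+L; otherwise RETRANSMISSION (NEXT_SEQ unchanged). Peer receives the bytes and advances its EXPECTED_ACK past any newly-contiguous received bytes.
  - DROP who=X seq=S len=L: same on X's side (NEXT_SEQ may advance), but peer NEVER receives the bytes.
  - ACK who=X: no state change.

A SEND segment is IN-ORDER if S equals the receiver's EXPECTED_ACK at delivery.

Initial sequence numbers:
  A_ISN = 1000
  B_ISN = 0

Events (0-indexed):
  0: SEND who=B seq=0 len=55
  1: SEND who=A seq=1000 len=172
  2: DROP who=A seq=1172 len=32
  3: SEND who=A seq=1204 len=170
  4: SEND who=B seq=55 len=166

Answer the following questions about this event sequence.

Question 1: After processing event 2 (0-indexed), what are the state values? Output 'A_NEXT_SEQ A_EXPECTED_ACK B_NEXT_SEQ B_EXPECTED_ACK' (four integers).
After event 0: A_seq=1000 A_ack=55 B_seq=55 B_ack=1000
After event 1: A_seq=1172 A_ack=55 B_seq=55 B_ack=1172
After event 2: A_seq=1204 A_ack=55 B_seq=55 B_ack=1172

1204 55 55 1172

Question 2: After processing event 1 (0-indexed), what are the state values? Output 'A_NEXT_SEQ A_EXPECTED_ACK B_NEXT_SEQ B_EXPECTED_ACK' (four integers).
After event 0: A_seq=1000 A_ack=55 B_seq=55 B_ack=1000
After event 1: A_seq=1172 A_ack=55 B_seq=55 B_ack=1172

1172 55 55 1172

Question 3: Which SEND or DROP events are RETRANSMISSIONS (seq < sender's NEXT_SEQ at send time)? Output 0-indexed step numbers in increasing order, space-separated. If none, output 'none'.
Answer: none

Derivation:
Step 0: SEND seq=0 -> fresh
Step 1: SEND seq=1000 -> fresh
Step 2: DROP seq=1172 -> fresh
Step 3: SEND seq=1204 -> fresh
Step 4: SEND seq=55 -> fresh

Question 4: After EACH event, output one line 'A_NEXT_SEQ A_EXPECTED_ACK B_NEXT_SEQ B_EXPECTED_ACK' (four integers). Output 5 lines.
1000 55 55 1000
1172 55 55 1172
1204 55 55 1172
1374 55 55 1172
1374 221 221 1172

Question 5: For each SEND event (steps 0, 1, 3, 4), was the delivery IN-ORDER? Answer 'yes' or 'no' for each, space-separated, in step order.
Answer: yes yes no yes

Derivation:
Step 0: SEND seq=0 -> in-order
Step 1: SEND seq=1000 -> in-order
Step 3: SEND seq=1204 -> out-of-order
Step 4: SEND seq=55 -> in-order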